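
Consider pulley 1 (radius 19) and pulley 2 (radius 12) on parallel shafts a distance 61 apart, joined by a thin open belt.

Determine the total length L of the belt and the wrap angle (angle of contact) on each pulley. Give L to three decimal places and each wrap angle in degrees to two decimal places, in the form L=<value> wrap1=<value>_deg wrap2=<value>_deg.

L=220.194 wrap1=193.18_deg wrap2=166.82_deg

open belt: β = asin((r2−r1)/C) = asin(-7/61) = -6.5894°
wrap1 = π − 2β = 193.1789°
wrap2 = π + 2β = 166.8211°
tangent length = C·cosβ = 60.5970
L = r1·wrap1 + r2·wrap2 + 2·C·cosβ = 19·3.3716 + 12·2.9116 + 2·60.5970 = 220.1935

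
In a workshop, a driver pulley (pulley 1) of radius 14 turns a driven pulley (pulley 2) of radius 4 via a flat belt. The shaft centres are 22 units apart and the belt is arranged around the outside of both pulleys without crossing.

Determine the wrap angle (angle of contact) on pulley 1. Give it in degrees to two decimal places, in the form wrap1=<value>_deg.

wrap1=234.07_deg

open belt: β = asin((r2−r1)/C) = asin(-10/22) = -27.0357°
wrap1 = π − 2β = 234.0714°
wrap2 = π + 2β = 125.9286°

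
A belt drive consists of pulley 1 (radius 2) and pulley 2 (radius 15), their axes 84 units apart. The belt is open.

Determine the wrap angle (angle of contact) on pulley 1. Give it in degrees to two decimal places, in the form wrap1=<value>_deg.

open belt: β = asin((r2−r1)/C) = asin(13/84) = 8.9030°
wrap1 = π − 2β = 162.1940°
wrap2 = π + 2β = 197.8060°

wrap1=162.19_deg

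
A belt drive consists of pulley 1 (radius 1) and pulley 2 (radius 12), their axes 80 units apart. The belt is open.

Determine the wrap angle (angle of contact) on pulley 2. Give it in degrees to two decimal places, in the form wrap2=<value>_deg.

wrap2=195.81_deg

open belt: β = asin((r2−r1)/C) = asin(11/80) = 7.9032°
wrap1 = π − 2β = 164.1936°
wrap2 = π + 2β = 195.8064°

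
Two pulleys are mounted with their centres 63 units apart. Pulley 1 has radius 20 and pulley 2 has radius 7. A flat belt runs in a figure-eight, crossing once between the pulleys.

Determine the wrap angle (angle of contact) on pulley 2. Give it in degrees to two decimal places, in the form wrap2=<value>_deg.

wrap2=230.75_deg

crossed belt: β = asin((r1+r2)/C) = asin(27/63) = 25.3769°
wrap1 = wrap2 = π + 2β = 230.7539°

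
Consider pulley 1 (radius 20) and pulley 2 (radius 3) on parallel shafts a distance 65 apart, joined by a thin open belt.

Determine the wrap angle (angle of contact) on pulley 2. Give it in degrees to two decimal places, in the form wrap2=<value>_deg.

wrap2=149.68_deg

open belt: β = asin((r2−r1)/C) = asin(-17/65) = -15.1614°
wrap1 = π − 2β = 210.3227°
wrap2 = π + 2β = 149.6773°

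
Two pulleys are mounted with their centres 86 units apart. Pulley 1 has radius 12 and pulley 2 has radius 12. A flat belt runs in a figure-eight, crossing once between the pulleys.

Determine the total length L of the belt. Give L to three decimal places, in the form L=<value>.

crossed belt: β = asin((r1+r2)/C) = asin(24/86) = 16.2047°
wrap1 = wrap2 = π + 2β = 212.4094°
tangent length = C·cosβ = 82.5833
L = (r1+r2)·wrap + 2·C·cosβ = 24·3.7072 + 2·82.5833 = 254.1404

L=254.140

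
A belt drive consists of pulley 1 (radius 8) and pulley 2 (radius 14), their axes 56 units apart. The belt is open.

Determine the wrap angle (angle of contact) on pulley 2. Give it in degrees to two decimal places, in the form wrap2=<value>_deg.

open belt: β = asin((r2−r1)/C) = asin(6/56) = 6.1506°
wrap1 = π − 2β = 167.6987°
wrap2 = π + 2β = 192.3013°

wrap2=192.30_deg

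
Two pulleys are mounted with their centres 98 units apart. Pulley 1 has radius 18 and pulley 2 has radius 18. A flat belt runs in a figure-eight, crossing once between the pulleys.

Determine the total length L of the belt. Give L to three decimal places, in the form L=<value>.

L=322.477

crossed belt: β = asin((r1+r2)/C) = asin(36/98) = 21.5521°
wrap1 = wrap2 = π + 2β = 223.1042°
tangent length = C·cosβ = 91.1482
L = (r1+r2)·wrap + 2·C·cosβ = 36·3.8939 + 2·91.1482 = 322.4770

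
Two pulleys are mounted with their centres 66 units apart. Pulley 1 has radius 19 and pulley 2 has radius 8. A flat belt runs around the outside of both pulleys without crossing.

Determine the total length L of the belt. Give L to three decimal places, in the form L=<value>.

open belt: β = asin((r2−r1)/C) = asin(-11/66) = -9.5941°
wrap1 = π − 2β = 199.1881°
wrap2 = π + 2β = 160.8119°
tangent length = C·cosβ = 65.0769
L = r1·wrap1 + r2·wrap2 + 2·C·cosβ = 19·3.4765 + 8·2.8067 + 2·65.0769 = 218.6606

L=218.661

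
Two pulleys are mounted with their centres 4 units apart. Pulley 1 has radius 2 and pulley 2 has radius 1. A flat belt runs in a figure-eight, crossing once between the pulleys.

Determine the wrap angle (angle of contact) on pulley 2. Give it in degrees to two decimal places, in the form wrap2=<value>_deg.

wrap2=277.18_deg

crossed belt: β = asin((r1+r2)/C) = asin(3/4) = 48.5904°
wrap1 = wrap2 = π + 2β = 277.1808°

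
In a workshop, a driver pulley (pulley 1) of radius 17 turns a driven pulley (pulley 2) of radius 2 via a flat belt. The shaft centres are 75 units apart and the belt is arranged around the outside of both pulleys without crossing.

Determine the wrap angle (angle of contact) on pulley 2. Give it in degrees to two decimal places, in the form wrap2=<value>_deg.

open belt: β = asin((r2−r1)/C) = asin(-15/75) = -11.5370°
wrap1 = π − 2β = 203.0739°
wrap2 = π + 2β = 156.9261°

wrap2=156.93_deg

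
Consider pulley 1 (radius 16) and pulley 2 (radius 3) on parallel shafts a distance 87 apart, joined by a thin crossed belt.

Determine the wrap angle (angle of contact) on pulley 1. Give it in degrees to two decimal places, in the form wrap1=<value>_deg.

wrap1=205.23_deg

crossed belt: β = asin((r1+r2)/C) = asin(19/87) = 12.6145°
wrap1 = wrap2 = π + 2β = 205.2291°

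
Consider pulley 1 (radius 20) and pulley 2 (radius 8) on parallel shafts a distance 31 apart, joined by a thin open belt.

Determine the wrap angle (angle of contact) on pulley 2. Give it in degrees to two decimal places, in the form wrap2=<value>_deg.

wrap2=134.45_deg

open belt: β = asin((r2−r1)/C) = asin(-12/31) = -22.7740°
wrap1 = π − 2β = 225.5479°
wrap2 = π + 2β = 134.4521°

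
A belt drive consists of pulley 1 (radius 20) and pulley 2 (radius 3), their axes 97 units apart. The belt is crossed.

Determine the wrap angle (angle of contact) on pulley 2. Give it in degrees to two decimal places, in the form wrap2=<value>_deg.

wrap2=207.43_deg

crossed belt: β = asin((r1+r2)/C) = asin(23/97) = 13.7162°
wrap1 = wrap2 = π + 2β = 207.4325°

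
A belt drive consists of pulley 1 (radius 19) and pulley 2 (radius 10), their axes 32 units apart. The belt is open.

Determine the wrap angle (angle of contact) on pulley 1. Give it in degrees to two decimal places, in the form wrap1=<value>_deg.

wrap1=212.67_deg

open belt: β = asin((r2−r1)/C) = asin(-9/32) = -16.3348°
wrap1 = π − 2β = 212.6696°
wrap2 = π + 2β = 147.3304°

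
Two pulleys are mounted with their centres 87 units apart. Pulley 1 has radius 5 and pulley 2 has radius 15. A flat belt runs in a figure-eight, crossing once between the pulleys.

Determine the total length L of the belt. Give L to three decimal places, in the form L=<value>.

L=241.450

crossed belt: β = asin((r1+r2)/C) = asin(20/87) = 13.2903°
wrap1 = wrap2 = π + 2β = 206.5806°
tangent length = C·cosβ = 84.6699
L = (r1+r2)·wrap + 2·C·cosβ = 20·3.6055 + 2·84.6699 = 241.4501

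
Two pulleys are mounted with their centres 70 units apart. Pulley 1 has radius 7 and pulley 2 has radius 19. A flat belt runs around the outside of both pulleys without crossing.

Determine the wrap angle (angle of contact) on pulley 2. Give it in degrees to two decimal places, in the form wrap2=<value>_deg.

open belt: β = asin((r2−r1)/C) = asin(12/70) = 9.8709°
wrap1 = π − 2β = 160.2582°
wrap2 = π + 2β = 199.7418°

wrap2=199.74_deg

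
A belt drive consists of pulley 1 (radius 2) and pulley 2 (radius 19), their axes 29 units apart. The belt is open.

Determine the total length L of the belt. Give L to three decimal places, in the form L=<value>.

L=134.259

open belt: β = asin((r2−r1)/C) = asin(17/29) = 35.8883°
wrap1 = π − 2β = 108.2234°
wrap2 = π + 2β = 251.7766°
tangent length = C·cosβ = 23.4947
L = r1·wrap1 + r2·wrap2 + 2·C·cosβ = 2·1.8889 + 19·4.3943 + 2·23.4947 = 134.2594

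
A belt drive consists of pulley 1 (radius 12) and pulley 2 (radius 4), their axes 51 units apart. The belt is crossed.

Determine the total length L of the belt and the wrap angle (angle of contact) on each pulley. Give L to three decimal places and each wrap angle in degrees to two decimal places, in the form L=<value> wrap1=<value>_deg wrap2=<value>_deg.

L=157.328 wrap1=216.57_deg wrap2=216.57_deg

crossed belt: β = asin((r1+r2)/C) = asin(16/51) = 18.2839°
wrap1 = wrap2 = π + 2β = 216.5678°
tangent length = C·cosβ = 48.4252
L = (r1+r2)·wrap + 2·C·cosβ = 16·3.7798 + 2·48.4252 = 157.3275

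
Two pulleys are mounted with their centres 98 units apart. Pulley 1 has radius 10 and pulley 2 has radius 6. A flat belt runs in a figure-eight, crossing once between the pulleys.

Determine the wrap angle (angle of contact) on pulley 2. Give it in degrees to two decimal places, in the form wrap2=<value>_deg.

crossed belt: β = asin((r1+r2)/C) = asin(16/98) = 9.3965°
wrap1 = wrap2 = π + 2β = 198.7930°

wrap2=198.79_deg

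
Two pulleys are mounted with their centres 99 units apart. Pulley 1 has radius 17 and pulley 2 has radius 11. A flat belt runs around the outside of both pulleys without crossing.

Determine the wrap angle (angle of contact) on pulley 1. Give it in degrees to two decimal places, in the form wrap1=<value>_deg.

open belt: β = asin((r2−r1)/C) = asin(-6/99) = -3.4746°
wrap1 = π − 2β = 186.9492°
wrap2 = π + 2β = 173.0508°

wrap1=186.95_deg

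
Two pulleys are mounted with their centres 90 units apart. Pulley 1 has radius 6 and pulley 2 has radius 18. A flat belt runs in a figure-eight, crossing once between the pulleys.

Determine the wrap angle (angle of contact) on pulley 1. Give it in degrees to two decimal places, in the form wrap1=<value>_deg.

crossed belt: β = asin((r1+r2)/C) = asin(24/90) = 15.4660°
wrap1 = wrap2 = π + 2β = 210.9320°

wrap1=210.93_deg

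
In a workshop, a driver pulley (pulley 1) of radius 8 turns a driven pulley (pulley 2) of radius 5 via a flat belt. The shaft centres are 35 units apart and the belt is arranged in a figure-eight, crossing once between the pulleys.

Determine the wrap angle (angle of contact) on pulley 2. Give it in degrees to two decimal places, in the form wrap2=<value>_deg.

wrap2=223.61_deg

crossed belt: β = asin((r1+r2)/C) = asin(13/35) = 21.8037°
wrap1 = wrap2 = π + 2β = 223.6075°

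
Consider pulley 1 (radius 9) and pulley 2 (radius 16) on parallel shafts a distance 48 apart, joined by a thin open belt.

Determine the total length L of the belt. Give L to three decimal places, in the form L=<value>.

L=175.562

open belt: β = asin((r2−r1)/C) = asin(7/48) = 8.3855°
wrap1 = π − 2β = 163.2289°
wrap2 = π + 2β = 196.7711°
tangent length = C·cosβ = 47.4868
L = r1·wrap1 + r2·wrap2 + 2·C·cosβ = 9·2.8489 + 16·3.4343 + 2·47.4868 = 175.5625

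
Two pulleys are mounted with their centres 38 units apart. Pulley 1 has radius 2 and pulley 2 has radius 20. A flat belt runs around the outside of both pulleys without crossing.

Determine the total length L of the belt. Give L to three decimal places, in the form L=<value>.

L=153.813

open belt: β = asin((r2−r1)/C) = asin(18/38) = 28.2737°
wrap1 = π − 2β = 123.4526°
wrap2 = π + 2β = 236.5474°
tangent length = C·cosβ = 33.4664
L = r1·wrap1 + r2·wrap2 + 2·C·cosβ = 2·2.1547 + 20·4.1285 + 2·33.4664 = 153.8127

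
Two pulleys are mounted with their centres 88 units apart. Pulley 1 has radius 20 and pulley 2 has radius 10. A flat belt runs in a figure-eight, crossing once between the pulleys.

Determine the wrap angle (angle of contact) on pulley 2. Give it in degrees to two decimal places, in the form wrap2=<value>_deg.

crossed belt: β = asin((r1+r2)/C) = asin(30/88) = 19.9323°
wrap1 = wrap2 = π + 2β = 219.8645°

wrap2=219.86_deg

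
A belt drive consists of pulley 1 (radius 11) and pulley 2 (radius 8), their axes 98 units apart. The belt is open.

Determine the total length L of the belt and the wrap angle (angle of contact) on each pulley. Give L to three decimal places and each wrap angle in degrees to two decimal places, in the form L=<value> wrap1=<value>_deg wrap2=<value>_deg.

open belt: β = asin((r2−r1)/C) = asin(-3/98) = -1.7542°
wrap1 = π − 2β = 183.5085°
wrap2 = π + 2β = 176.4915°
tangent length = C·cosβ = 97.9541
L = r1·wrap1 + r2·wrap2 + 2·C·cosβ = 11·3.2028 + 8·3.0804 + 2·97.9541 = 255.7821

L=255.782 wrap1=183.51_deg wrap2=176.49_deg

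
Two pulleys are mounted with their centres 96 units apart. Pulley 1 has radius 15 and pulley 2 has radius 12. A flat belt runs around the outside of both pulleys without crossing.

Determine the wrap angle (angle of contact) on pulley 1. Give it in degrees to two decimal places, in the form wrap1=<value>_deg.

wrap1=183.58_deg

open belt: β = asin((r2−r1)/C) = asin(-3/96) = -1.7908°
wrap1 = π − 2β = 183.5816°
wrap2 = π + 2β = 176.4184°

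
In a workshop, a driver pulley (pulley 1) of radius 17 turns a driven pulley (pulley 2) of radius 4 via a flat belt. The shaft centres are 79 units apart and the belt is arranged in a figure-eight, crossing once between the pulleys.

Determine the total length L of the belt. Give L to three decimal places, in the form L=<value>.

L=229.589

crossed belt: β = asin((r1+r2)/C) = asin(21/79) = 15.4158°
wrap1 = wrap2 = π + 2β = 210.8317°
tangent length = C·cosβ = 76.1577
L = (r1+r2)·wrap + 2·C·cosβ = 21·3.6797 + 2·76.1577 = 229.5893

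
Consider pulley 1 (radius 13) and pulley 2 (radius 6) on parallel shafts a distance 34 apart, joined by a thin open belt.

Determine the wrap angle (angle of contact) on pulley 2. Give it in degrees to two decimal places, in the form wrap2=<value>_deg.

wrap2=156.24_deg

open belt: β = asin((r2−r1)/C) = asin(-7/34) = -11.8812°
wrap1 = π − 2β = 203.7623°
wrap2 = π + 2β = 156.2377°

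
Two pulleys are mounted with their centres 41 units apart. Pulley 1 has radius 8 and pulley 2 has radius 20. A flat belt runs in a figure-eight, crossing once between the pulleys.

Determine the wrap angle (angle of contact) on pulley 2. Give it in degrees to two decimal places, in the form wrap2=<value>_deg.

wrap2=266.15_deg

crossed belt: β = asin((r1+r2)/C) = asin(28/41) = 43.0728°
wrap1 = wrap2 = π + 2β = 266.1456°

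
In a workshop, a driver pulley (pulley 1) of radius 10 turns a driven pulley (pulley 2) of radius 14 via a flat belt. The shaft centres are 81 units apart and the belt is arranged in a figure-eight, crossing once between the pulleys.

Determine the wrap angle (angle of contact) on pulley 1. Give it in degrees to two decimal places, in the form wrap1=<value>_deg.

crossed belt: β = asin((r1+r2)/C) = asin(24/81) = 17.2353°
wrap1 = wrap2 = π + 2β = 214.4706°

wrap1=214.47_deg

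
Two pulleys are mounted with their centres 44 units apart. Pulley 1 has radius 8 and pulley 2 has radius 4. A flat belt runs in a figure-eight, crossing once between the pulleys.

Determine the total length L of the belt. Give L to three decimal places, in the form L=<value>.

L=128.993

crossed belt: β = asin((r1+r2)/C) = asin(12/44) = 15.8266°
wrap1 = wrap2 = π + 2β = 211.6532°
tangent length = C·cosβ = 42.3320
L = (r1+r2)·wrap + 2·C·cosβ = 12·3.6940 + 2·42.3320 = 128.9926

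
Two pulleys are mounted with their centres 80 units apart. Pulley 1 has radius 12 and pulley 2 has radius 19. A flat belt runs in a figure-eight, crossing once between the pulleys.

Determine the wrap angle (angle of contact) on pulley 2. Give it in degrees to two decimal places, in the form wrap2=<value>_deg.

crossed belt: β = asin((r1+r2)/C) = asin(31/80) = 22.7990°
wrap1 = wrap2 = π + 2β = 225.5981°

wrap2=225.60_deg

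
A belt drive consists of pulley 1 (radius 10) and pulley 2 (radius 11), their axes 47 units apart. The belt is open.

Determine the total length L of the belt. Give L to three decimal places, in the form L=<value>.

L=159.995

open belt: β = asin((r2−r1)/C) = asin(1/47) = 1.2192°
wrap1 = π − 2β = 177.5617°
wrap2 = π + 2β = 182.4383°
tangent length = C·cosβ = 46.9894
L = r1·wrap1 + r2·wrap2 + 2·C·cosβ = 10·3.0990 + 11·3.1841 + 2·46.9894 = 159.9947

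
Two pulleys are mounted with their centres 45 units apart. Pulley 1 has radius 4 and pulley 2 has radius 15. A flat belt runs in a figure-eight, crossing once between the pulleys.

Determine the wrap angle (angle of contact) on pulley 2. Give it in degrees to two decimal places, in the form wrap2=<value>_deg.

wrap2=229.95_deg

crossed belt: β = asin((r1+r2)/C) = asin(19/45) = 24.9750°
wrap1 = wrap2 = π + 2β = 229.9499°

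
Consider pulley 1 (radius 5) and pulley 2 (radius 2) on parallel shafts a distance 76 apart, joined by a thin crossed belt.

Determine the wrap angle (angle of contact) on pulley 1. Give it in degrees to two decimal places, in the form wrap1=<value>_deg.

crossed belt: β = asin((r1+r2)/C) = asin(7/76) = 5.2847°
wrap1 = wrap2 = π + 2β = 190.5695°

wrap1=190.57_deg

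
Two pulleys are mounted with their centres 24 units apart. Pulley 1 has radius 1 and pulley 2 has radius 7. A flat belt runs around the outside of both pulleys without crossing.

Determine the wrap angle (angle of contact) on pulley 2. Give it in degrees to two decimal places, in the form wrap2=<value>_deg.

open belt: β = asin((r2−r1)/C) = asin(6/24) = 14.4775°
wrap1 = π − 2β = 151.0450°
wrap2 = π + 2β = 208.9550°

wrap2=208.96_deg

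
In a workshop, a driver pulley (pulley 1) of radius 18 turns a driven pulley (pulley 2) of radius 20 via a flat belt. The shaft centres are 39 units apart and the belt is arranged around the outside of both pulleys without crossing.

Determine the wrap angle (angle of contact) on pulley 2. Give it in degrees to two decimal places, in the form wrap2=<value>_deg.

open belt: β = asin((r2−r1)/C) = asin(2/39) = 2.9395°
wrap1 = π − 2β = 174.1209°
wrap2 = π + 2β = 185.8791°

wrap2=185.88_deg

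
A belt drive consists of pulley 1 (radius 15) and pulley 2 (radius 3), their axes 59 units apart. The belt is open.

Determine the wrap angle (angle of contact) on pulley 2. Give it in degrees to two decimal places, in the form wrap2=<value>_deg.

open belt: β = asin((r2−r1)/C) = asin(-12/59) = -11.7353°
wrap1 = π − 2β = 203.4705°
wrap2 = π + 2β = 156.5295°

wrap2=156.53_deg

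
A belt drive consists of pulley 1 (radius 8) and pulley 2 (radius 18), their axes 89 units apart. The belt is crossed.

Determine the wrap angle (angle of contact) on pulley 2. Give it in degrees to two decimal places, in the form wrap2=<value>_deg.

crossed belt: β = asin((r1+r2)/C) = asin(26/89) = 16.9858°
wrap1 = wrap2 = π + 2β = 213.9716°

wrap2=213.97_deg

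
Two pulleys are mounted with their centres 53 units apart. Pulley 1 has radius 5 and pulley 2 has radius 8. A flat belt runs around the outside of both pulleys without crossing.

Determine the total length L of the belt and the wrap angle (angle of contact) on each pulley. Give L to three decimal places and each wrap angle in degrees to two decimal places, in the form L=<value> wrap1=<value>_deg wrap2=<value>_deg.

open belt: β = asin((r2−r1)/C) = asin(3/53) = 3.2449°
wrap1 = π − 2β = 173.5102°
wrap2 = π + 2β = 186.4898°
tangent length = C·cosβ = 52.9150
L = r1·wrap1 + r2·wrap2 + 2·C·cosβ = 5·3.0283 + 8·3.2549 + 2·52.9150 = 147.0106

L=147.011 wrap1=173.51_deg wrap2=186.49_deg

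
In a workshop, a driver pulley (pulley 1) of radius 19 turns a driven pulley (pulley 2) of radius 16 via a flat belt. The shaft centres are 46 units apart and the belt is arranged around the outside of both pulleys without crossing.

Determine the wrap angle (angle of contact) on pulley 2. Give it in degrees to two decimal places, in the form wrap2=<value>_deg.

wrap2=172.52_deg

open belt: β = asin((r2−r1)/C) = asin(-3/46) = -3.7393°
wrap1 = π − 2β = 187.4787°
wrap2 = π + 2β = 172.5213°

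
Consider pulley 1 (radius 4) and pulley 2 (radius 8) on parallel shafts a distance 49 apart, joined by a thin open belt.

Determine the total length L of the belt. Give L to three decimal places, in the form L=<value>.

open belt: β = asin((r2−r1)/C) = asin(4/49) = 4.6824°
wrap1 = π − 2β = 170.6352°
wrap2 = π + 2β = 189.3648°
tangent length = C·cosβ = 48.8365
L = r1·wrap1 + r2·wrap2 + 2·C·cosβ = 4·2.9781 + 8·3.3050 + 2·48.8365 = 136.0258

L=136.026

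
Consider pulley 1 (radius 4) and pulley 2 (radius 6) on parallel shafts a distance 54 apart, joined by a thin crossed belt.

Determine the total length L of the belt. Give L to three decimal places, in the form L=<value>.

crossed belt: β = asin((r1+r2)/C) = asin(10/54) = 10.6719°
wrap1 = wrap2 = π + 2β = 201.3439°
tangent length = C·cosβ = 53.0660
L = (r1+r2)·wrap + 2·C·cosβ = 10·3.5141 + 2·53.0660 = 141.2731

L=141.273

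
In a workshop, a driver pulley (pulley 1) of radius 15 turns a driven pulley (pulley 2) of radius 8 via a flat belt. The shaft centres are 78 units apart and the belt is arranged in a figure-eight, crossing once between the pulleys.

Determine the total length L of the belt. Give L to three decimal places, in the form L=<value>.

crossed belt: β = asin((r1+r2)/C) = asin(23/78) = 17.1498°
wrap1 = wrap2 = π + 2β = 214.2997°
tangent length = C·cosβ = 74.5319
L = (r1+r2)·wrap + 2·C·cosβ = 23·3.7402 + 2·74.5319 = 235.0892

L=235.089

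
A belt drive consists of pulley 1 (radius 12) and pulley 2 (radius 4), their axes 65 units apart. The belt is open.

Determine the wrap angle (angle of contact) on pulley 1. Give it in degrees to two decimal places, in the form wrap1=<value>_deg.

open belt: β = asin((r2−r1)/C) = asin(-8/65) = -7.0697°
wrap1 = π − 2β = 194.1394°
wrap2 = π + 2β = 165.8606°

wrap1=194.14_deg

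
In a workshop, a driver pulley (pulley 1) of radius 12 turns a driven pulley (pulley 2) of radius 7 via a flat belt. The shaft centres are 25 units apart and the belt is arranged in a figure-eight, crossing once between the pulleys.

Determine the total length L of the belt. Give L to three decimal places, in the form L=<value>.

crossed belt: β = asin((r1+r2)/C) = asin(19/25) = 49.4642°
wrap1 = wrap2 = π + 2β = 278.9284°
tangent length = C·cosβ = 16.2481
L = (r1+r2)·wrap + 2·C·cosβ = 19·4.8682 + 2·16.2481 = 124.9923

L=124.992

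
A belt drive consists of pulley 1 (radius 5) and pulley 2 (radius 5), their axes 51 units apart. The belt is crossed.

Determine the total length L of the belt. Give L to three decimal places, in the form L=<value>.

L=135.383

crossed belt: β = asin((r1+r2)/C) = asin(10/51) = 11.3077°
wrap1 = wrap2 = π + 2β = 202.6155°
tangent length = C·cosβ = 50.0100
L = (r1+r2)·wrap + 2·C·cosβ = 10·3.5363 + 2·50.0100 = 135.3831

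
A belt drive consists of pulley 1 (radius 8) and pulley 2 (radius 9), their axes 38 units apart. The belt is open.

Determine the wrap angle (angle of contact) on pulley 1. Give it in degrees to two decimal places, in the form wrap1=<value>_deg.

wrap1=176.98_deg

open belt: β = asin((r2−r1)/C) = asin(1/38) = 1.5080°
wrap1 = π − 2β = 176.9841°
wrap2 = π + 2β = 183.0159°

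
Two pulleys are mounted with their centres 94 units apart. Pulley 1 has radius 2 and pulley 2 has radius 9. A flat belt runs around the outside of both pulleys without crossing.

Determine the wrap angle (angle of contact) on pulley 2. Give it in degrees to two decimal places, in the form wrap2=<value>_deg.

open belt: β = asin((r2−r1)/C) = asin(7/94) = 4.2707°
wrap1 = π − 2β = 171.4587°
wrap2 = π + 2β = 188.5413°

wrap2=188.54_deg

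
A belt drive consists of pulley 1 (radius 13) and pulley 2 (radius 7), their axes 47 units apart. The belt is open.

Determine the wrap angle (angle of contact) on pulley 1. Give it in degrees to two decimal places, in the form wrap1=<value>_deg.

open belt: β = asin((r2−r1)/C) = asin(-6/47) = -7.3344°
wrap1 = π − 2β = 194.6687°
wrap2 = π + 2β = 165.3313°

wrap1=194.67_deg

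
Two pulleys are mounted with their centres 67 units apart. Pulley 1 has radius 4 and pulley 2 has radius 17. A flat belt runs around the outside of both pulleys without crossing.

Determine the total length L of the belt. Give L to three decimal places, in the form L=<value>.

L=202.504

open belt: β = asin((r2−r1)/C) = asin(13/67) = 11.1881°
wrap1 = π − 2β = 157.6239°
wrap2 = π + 2β = 202.3761°
tangent length = C·cosβ = 65.7267
L = r1·wrap1 + r2·wrap2 + 2·C·cosβ = 4·2.7511 + 17·3.5321 + 2·65.7267 = 202.5038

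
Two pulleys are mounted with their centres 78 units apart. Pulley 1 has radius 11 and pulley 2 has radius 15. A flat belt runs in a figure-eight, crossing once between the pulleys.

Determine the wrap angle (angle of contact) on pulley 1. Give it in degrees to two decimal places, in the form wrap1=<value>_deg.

crossed belt: β = asin((r1+r2)/C) = asin(26/78) = 19.4712°
wrap1 = wrap2 = π + 2β = 218.9424°

wrap1=218.94_deg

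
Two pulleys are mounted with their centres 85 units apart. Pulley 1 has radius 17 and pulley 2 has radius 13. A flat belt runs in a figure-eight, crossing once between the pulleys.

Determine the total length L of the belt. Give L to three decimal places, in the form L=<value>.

crossed belt: β = asin((r1+r2)/C) = asin(30/85) = 20.6673°
wrap1 = wrap2 = π + 2β = 221.3346°
tangent length = C·cosβ = 79.5299
L = (r1+r2)·wrap + 2·C·cosβ = 30·3.8630 + 2·79.5299 = 274.9503

L=274.950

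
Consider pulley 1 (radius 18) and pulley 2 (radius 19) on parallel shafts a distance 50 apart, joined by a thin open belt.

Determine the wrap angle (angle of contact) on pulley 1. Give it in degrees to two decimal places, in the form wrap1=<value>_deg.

wrap1=177.71_deg

open belt: β = asin((r2−r1)/C) = asin(1/50) = 1.1460°
wrap1 = π − 2β = 177.7080°
wrap2 = π + 2β = 182.2920°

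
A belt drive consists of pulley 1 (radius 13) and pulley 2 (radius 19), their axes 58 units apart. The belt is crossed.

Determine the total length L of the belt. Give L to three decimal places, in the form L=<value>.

L=234.682

crossed belt: β = asin((r1+r2)/C) = asin(32/58) = 33.4854°
wrap1 = wrap2 = π + 2β = 246.9708°
tangent length = C·cosβ = 48.3735
L = (r1+r2)·wrap + 2·C·cosβ = 32·4.3105 + 2·48.3735 = 234.6816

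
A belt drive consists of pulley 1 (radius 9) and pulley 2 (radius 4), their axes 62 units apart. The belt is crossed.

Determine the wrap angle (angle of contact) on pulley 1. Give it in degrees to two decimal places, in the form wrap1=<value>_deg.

wrap1=204.21_deg

crossed belt: β = asin((r1+r2)/C) = asin(13/62) = 12.1034°
wrap1 = wrap2 = π + 2β = 204.2069°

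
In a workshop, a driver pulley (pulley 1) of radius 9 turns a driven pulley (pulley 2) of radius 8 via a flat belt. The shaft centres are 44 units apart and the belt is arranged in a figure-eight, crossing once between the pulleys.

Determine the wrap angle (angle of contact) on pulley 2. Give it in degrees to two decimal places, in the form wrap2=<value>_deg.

crossed belt: β = asin((r1+r2)/C) = asin(17/44) = 22.7284°
wrap1 = wrap2 = π + 2β = 225.4568°

wrap2=225.46_deg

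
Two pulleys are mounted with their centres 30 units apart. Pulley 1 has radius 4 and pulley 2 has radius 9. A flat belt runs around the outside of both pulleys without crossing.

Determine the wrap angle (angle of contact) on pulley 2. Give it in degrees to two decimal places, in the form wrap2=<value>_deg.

open belt: β = asin((r2−r1)/C) = asin(5/30) = 9.5941°
wrap1 = π − 2β = 160.8119°
wrap2 = π + 2β = 199.1881°

wrap2=199.19_deg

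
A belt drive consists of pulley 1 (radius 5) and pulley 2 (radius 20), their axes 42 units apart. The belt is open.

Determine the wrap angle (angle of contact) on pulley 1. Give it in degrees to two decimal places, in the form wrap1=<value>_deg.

open belt: β = asin((r2−r1)/C) = asin(15/42) = 20.9248°
wrap1 = π − 2β = 138.1503°
wrap2 = π + 2β = 221.8497°

wrap1=138.15_deg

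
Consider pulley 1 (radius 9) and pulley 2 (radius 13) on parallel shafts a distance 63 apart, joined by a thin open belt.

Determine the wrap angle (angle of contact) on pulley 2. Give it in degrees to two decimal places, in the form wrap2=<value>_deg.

open belt: β = asin((r2−r1)/C) = asin(4/63) = 3.6403°
wrap1 = π − 2β = 172.7194°
wrap2 = π + 2β = 187.2806°

wrap2=187.28_deg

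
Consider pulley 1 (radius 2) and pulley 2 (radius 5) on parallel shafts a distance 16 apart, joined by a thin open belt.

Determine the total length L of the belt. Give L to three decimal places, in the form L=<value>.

L=54.555

open belt: β = asin((r2−r1)/C) = asin(3/16) = 10.8069°
wrap1 = π − 2β = 158.3862°
wrap2 = π + 2β = 201.6138°
tangent length = C·cosβ = 15.7162
L = r1·wrap1 + r2·wrap2 + 2·C·cosβ = 2·2.7644 + 5·3.5188 + 2·15.7162 = 54.5553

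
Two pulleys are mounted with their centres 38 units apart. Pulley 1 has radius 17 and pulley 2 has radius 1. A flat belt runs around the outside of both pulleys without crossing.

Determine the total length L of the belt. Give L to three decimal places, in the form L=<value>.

L=139.391

open belt: β = asin((r2−r1)/C) = asin(-16/38) = -24.9011°
wrap1 = π − 2β = 229.8021°
wrap2 = π + 2β = 130.1979°
tangent length = C·cosβ = 34.4674
L = r1·wrap1 + r2·wrap2 + 2·C·cosβ = 17·4.0108 + 1·2.2724 + 2·34.4674 = 139.3908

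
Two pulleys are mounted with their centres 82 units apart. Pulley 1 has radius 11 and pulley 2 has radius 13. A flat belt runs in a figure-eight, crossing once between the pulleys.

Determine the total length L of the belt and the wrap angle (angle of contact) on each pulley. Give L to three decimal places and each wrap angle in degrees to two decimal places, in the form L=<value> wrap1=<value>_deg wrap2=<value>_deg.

crossed belt: β = asin((r1+r2)/C) = asin(24/82) = 17.0186°
wrap1 = wrap2 = π + 2β = 214.0373°
tangent length = C·cosβ = 78.4092
L = (r1+r2)·wrap + 2·C·cosβ = 24·3.7357 + 2·78.4092 = 246.4741

L=246.474 wrap1=214.04_deg wrap2=214.04_deg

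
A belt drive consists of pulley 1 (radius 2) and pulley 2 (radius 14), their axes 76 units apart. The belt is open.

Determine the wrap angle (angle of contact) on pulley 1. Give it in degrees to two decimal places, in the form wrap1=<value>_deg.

wrap1=161.83_deg

open belt: β = asin((r2−r1)/C) = asin(12/76) = 9.0847°
wrap1 = π − 2β = 161.8306°
wrap2 = π + 2β = 198.1694°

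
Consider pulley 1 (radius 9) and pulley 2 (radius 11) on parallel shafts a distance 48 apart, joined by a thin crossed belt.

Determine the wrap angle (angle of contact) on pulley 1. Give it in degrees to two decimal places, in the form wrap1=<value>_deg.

crossed belt: β = asin((r1+r2)/C) = asin(20/48) = 24.6243°
wrap1 = wrap2 = π + 2β = 229.2486°

wrap1=229.25_deg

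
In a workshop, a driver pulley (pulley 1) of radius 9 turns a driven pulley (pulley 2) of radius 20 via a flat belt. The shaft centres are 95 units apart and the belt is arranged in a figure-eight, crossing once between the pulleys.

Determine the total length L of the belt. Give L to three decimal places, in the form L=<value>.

crossed belt: β = asin((r1+r2)/C) = asin(29/95) = 17.7740°
wrap1 = wrap2 = π + 2β = 215.5480°
tangent length = C·cosβ = 90.4655
L = (r1+r2)·wrap + 2·C·cosβ = 29·3.7620 + 2·90.4655 = 290.0296

L=290.030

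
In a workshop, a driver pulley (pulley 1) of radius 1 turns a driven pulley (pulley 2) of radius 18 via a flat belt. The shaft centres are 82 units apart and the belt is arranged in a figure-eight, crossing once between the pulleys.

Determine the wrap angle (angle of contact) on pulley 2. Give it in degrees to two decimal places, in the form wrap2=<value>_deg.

crossed belt: β = asin((r1+r2)/C) = asin(19/82) = 13.3976°
wrap1 = wrap2 = π + 2β = 206.7952°

wrap2=206.80_deg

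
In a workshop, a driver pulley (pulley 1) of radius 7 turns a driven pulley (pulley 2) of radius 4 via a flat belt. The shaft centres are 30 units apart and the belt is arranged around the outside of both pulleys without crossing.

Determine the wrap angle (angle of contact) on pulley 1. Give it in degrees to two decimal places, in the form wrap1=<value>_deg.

wrap1=191.48_deg

open belt: β = asin((r2−r1)/C) = asin(-3/30) = -5.7392°
wrap1 = π − 2β = 191.4783°
wrap2 = π + 2β = 168.5217°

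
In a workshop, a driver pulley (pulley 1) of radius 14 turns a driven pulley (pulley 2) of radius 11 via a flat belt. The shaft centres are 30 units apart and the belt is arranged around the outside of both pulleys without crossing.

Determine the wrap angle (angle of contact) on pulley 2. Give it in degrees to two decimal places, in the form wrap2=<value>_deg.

open belt: β = asin((r2−r1)/C) = asin(-3/30) = -5.7392°
wrap1 = π − 2β = 191.4783°
wrap2 = π + 2β = 168.5217°

wrap2=168.52_deg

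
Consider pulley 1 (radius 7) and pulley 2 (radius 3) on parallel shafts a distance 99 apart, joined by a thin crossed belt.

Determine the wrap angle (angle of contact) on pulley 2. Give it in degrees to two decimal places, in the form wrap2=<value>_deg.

wrap2=191.59_deg

crossed belt: β = asin((r1+r2)/C) = asin(10/99) = 5.7973°
wrap1 = wrap2 = π + 2β = 191.5947°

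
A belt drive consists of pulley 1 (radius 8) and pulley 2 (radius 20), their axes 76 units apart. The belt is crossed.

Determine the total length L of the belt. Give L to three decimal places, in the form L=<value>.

L=250.402

crossed belt: β = asin((r1+r2)/C) = asin(28/76) = 21.6183°
wrap1 = wrap2 = π + 2β = 223.2365°
tangent length = C·cosβ = 70.6541
L = (r1+r2)·wrap + 2·C·cosβ = 28·3.8962 + 2·70.6541 = 250.4021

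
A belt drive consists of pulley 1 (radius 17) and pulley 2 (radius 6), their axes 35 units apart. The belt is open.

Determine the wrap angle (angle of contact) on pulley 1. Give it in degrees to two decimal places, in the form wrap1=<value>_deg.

open belt: β = asin((r2−r1)/C) = asin(-11/35) = -18.3177°
wrap1 = π − 2β = 216.6354°
wrap2 = π + 2β = 143.3646°

wrap1=216.64_deg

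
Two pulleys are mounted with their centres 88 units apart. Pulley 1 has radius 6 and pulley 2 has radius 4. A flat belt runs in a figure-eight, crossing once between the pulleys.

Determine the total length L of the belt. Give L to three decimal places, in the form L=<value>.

crossed belt: β = asin((r1+r2)/C) = asin(10/88) = 6.5250°
wrap1 = wrap2 = π + 2β = 193.0500°
tangent length = C·cosβ = 87.4300
L = (r1+r2)·wrap + 2·C·cosβ = 10·3.3694 + 2·87.4300 = 208.5535

L=208.554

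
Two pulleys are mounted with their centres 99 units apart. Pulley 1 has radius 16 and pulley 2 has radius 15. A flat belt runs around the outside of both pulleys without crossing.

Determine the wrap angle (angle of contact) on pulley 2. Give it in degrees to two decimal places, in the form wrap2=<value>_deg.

wrap2=178.84_deg

open belt: β = asin((r2−r1)/C) = asin(-1/99) = -0.5788°
wrap1 = π − 2β = 181.1575°
wrap2 = π + 2β = 178.8425°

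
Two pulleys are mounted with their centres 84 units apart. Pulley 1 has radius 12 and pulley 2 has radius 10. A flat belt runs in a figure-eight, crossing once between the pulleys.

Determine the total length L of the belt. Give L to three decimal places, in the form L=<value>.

L=242.911

crossed belt: β = asin((r1+r2)/C) = asin(22/84) = 15.1831°
wrap1 = wrap2 = π + 2β = 210.3662°
tangent length = C·cosβ = 81.0679
L = (r1+r2)·wrap + 2·C·cosβ = 22·3.6716 + 2·81.0679 = 242.9106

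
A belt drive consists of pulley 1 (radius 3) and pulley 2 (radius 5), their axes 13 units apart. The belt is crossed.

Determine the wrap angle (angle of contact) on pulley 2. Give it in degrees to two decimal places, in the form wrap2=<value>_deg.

crossed belt: β = asin((r1+r2)/C) = asin(8/13) = 37.9799°
wrap1 = wrap2 = π + 2β = 255.9597°

wrap2=255.96_deg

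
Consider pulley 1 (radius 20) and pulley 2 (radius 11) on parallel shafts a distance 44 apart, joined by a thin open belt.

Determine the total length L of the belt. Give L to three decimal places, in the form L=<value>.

open belt: β = asin((r2−r1)/C) = asin(-9/44) = -11.8029°
wrap1 = π − 2β = 203.6058°
wrap2 = π + 2β = 156.3942°
tangent length = C·cosβ = 43.0697
L = r1·wrap1 + r2·wrap2 + 2·C·cosβ = 20·3.5536 + 11·2.7296 + 2·43.0697 = 187.2368

L=187.237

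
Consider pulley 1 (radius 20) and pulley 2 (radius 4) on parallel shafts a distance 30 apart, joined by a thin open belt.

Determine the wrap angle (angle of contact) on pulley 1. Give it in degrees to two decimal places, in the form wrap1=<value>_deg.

open belt: β = asin((r2−r1)/C) = asin(-16/30) = -32.2310°
wrap1 = π − 2β = 244.4619°
wrap2 = π + 2β = 115.5381°

wrap1=244.46_deg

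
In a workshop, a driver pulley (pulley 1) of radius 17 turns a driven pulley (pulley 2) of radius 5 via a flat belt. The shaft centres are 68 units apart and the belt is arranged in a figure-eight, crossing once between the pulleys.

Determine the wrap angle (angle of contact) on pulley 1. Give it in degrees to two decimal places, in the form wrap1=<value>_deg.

wrap1=217.75_deg

crossed belt: β = asin((r1+r2)/C) = asin(22/68) = 18.8765°
wrap1 = wrap2 = π + 2β = 217.7530°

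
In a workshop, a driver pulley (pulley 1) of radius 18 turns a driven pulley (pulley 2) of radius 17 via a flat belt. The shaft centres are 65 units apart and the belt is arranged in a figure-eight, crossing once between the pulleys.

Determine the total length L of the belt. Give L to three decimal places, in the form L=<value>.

L=259.303

crossed belt: β = asin((r1+r2)/C) = asin(35/65) = 32.5790°
wrap1 = wrap2 = π + 2β = 245.1579°
tangent length = C·cosβ = 54.7723
L = (r1+r2)·wrap + 2·C·cosβ = 35·4.2788 + 2·54.7723 = 259.3030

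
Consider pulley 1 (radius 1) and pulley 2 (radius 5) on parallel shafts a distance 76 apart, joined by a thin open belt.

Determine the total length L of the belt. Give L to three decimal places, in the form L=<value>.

open belt: β = asin((r2−r1)/C) = asin(4/76) = 3.0170°
wrap1 = π − 2β = 173.9661°
wrap2 = π + 2β = 186.0339°
tangent length = C·cosβ = 75.8947
L = r1·wrap1 + r2·wrap2 + 2·C·cosβ = 1·3.0363 + 5·3.2469 + 2·75.8947 = 171.0601

L=171.060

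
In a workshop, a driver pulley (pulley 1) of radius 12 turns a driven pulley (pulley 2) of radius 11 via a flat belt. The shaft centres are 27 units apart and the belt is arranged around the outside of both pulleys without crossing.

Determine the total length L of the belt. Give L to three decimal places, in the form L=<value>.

open belt: β = asin((r2−r1)/C) = asin(-1/27) = -2.1226°
wrap1 = π − 2β = 184.2451°
wrap2 = π + 2β = 175.7549°
tangent length = C·cosβ = 26.9815
L = r1·wrap1 + r2·wrap2 + 2·C·cosβ = 12·3.2157 + 11·3.0675 + 2·26.9815 = 126.2937

L=126.294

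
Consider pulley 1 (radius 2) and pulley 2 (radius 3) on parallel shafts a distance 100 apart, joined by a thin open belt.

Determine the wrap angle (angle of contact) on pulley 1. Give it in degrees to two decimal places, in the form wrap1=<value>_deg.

open belt: β = asin((r2−r1)/C) = asin(1/100) = 0.5730°
wrap1 = π − 2β = 178.8541°
wrap2 = π + 2β = 181.1459°

wrap1=178.85_deg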